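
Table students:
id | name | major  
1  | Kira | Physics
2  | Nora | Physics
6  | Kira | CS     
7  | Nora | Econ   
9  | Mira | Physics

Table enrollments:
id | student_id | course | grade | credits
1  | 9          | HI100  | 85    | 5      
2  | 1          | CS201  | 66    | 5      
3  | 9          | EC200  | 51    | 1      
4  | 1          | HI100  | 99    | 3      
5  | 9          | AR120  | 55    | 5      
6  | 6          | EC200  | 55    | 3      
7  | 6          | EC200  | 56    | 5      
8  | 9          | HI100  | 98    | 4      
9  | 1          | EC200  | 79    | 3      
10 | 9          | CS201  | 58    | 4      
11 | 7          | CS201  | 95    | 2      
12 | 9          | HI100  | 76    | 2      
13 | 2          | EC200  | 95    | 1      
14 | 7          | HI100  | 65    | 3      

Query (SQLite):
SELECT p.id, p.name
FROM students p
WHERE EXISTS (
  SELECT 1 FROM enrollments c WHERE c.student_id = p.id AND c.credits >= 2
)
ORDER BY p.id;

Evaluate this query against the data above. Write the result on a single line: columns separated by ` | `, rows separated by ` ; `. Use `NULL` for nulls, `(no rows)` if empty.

For each students row, check whether any enrollments with matching student_id has credits >= 2.
Keep rows where that is true.

1 | Kira ; 6 | Kira ; 7 | Nora ; 9 | Mira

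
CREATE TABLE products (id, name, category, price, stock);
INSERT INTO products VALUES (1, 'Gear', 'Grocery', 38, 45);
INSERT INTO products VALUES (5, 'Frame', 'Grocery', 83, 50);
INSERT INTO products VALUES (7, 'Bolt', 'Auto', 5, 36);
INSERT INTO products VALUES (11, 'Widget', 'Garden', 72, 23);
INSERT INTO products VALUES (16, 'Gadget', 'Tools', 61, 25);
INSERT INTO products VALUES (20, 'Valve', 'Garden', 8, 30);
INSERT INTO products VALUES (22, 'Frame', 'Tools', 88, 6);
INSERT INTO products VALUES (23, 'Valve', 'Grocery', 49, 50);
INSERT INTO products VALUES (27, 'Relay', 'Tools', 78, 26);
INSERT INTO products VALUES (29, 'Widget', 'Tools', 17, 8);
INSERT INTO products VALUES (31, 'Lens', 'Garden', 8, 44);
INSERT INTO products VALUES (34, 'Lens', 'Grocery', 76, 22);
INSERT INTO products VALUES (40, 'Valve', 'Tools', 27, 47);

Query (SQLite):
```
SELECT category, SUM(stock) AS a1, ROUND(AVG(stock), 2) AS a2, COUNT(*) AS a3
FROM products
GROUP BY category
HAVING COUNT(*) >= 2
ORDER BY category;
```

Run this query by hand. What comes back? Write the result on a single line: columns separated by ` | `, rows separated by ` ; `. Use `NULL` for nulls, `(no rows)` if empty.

Group products by category.
Per group compute: SUM(stock), ROUND(AVG(stock), 2), COUNT(*).
HAVING: drop groups with fewer than 2 rows.
  Auto: ids {7} → SUM(stock)=36, ROUND(AVG(stock), 2)=36, COUNT(*)=1
  Garden: ids {11, 20, 31} → SUM(stock)=97, ROUND(AVG(stock), 2)=32.33, COUNT(*)=3
  Grocery: ids {1, 5, 23, 34} → SUM(stock)=167, ROUND(AVG(stock), 2)=41.75, COUNT(*)=4
  Tools: ids {16, 22, 27, 29, 40} → SUM(stock)=112, ROUND(AVG(stock), 2)=22.4, COUNT(*)=5

Garden | 97 | 32.33 | 3 ; Grocery | 167 | 41.75 | 4 ; Tools | 112 | 22.4 | 5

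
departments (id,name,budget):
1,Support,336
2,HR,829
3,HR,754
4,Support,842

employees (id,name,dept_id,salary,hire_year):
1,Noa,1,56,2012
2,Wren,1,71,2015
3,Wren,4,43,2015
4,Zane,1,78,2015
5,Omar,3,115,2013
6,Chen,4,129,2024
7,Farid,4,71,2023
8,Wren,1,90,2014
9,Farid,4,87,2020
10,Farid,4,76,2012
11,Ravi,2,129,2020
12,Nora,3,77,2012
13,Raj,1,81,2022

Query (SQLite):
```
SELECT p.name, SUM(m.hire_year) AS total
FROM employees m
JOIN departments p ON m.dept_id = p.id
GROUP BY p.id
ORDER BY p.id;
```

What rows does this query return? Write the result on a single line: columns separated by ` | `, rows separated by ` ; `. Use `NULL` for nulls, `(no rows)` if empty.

Join each employees row to its departments via dept_id.
Group joined rows by departments.id; compute SUM(m.hire_year) per group.
  1: ids {1, 2, 4, 8, 13} → SUM(m.hire_year)=10078
  2: ids {11} → SUM(m.hire_year)=2020
  3: ids {5, 12} → SUM(m.hire_year)=4025
  4: ids {3, 6, 7, 9, 10} → SUM(m.hire_year)=10094

Support | 10078 ; HR | 2020 ; HR | 4025 ; Support | 10094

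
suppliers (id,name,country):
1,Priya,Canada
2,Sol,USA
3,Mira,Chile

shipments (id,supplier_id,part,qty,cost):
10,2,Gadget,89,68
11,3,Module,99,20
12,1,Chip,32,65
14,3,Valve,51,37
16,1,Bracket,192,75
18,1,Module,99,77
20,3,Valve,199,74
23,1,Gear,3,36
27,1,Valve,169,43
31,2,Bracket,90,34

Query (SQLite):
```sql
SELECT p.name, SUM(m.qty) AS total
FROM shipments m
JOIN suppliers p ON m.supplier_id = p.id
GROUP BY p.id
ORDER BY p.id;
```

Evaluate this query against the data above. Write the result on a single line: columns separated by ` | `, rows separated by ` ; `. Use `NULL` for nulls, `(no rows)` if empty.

Join each shipments row to its suppliers via supplier_id.
Group joined rows by suppliers.id; compute SUM(m.qty) per group.
  1: ids {12, 16, 18, 23, 27} → SUM(m.qty)=495
  2: ids {10, 31} → SUM(m.qty)=179
  3: ids {11, 14, 20} → SUM(m.qty)=349

Priya | 495 ; Sol | 179 ; Mira | 349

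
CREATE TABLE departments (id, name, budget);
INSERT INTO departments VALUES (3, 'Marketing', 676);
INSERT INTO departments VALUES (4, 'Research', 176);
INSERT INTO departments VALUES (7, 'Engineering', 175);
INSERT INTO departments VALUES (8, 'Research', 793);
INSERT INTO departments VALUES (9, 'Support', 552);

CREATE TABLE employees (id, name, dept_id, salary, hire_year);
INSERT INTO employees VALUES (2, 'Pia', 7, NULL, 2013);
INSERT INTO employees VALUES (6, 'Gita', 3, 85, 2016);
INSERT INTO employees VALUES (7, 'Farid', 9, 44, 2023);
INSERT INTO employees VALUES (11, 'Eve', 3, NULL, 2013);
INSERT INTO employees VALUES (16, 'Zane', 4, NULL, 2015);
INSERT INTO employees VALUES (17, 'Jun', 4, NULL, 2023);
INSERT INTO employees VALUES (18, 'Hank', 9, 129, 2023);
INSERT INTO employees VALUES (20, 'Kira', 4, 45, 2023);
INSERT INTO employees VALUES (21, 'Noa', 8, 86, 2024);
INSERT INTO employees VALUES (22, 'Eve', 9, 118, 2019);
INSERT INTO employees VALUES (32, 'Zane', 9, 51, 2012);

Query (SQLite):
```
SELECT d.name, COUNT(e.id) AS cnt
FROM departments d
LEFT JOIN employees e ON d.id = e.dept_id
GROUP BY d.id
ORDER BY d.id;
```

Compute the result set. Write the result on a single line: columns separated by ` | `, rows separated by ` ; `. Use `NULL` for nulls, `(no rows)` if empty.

LEFT JOIN keeps every departments row; unmatched ones get NULL for employees columns.
Group by departments.id and compute COUNT(e.id). COUNT(col) of an all-NULL group is 0.
  3: ids {6, 11} → COUNT(e.id)=2
  4: ids {16, 17, 20} → COUNT(e.id)=3
  7: ids {2} → COUNT(e.id)=1
  8: ids {21} → COUNT(e.id)=1
  9: ids {7, 18, 22, 32} → COUNT(e.id)=4

Marketing | 2 ; Research | 3 ; Engineering | 1 ; Research | 1 ; Support | 4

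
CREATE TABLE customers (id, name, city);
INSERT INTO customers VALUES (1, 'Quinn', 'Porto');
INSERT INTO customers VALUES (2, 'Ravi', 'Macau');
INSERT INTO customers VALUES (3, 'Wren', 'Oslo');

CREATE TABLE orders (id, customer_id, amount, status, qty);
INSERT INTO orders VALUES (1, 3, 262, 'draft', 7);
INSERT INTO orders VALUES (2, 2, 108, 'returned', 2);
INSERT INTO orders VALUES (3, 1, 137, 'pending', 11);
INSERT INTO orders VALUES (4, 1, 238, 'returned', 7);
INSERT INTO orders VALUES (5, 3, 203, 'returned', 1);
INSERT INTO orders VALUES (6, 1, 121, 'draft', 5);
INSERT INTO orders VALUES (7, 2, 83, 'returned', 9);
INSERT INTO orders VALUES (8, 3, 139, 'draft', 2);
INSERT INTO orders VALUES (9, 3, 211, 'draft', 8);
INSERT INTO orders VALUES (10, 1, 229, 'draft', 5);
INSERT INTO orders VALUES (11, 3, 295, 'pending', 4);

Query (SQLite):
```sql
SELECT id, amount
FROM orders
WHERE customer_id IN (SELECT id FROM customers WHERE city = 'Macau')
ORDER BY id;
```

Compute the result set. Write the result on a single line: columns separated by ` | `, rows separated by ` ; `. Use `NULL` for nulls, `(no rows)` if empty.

Inner query: customers.id where city = 'Macau'.
Outer: keep orders rows whose customer_id is in that set.
Inner query → {2}

2 | 108 ; 7 | 83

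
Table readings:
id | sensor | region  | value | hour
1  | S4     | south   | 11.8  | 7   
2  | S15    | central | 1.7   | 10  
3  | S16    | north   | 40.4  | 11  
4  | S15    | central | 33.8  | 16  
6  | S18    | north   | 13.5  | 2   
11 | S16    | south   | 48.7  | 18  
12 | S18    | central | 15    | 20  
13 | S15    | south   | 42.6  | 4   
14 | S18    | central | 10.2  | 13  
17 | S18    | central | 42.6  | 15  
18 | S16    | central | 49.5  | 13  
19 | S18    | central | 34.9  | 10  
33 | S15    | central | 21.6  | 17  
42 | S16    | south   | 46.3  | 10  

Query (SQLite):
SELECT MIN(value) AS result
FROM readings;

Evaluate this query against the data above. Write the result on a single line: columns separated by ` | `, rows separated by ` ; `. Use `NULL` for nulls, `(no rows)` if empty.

1.7

All value values: [11.8, 1.7, 40.4, 33.8, 13.5, 48.7, 15, 42.6, 10.2, 42.6, 49.5, 34.9, 21.6, 46.3].
MIN of non-NULL values = 1.7.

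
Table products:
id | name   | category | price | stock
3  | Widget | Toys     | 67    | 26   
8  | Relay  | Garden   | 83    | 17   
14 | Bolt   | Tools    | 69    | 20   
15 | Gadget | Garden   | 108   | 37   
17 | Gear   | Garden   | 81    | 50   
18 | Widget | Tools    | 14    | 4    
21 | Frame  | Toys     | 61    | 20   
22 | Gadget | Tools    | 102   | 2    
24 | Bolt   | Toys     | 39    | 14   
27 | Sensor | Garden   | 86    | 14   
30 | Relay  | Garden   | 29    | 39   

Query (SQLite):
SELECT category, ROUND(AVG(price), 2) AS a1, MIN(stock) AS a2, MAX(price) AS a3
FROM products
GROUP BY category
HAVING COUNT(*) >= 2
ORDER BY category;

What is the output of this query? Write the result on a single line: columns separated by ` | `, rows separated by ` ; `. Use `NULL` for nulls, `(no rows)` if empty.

Group products by category.
Per group compute: ROUND(AVG(price), 2), MIN(stock), MAX(price).
HAVING: drop groups with fewer than 2 rows.
  Garden: ids {8, 15, 17, 27, 30} → ROUND(AVG(price), 2)=77.4, MIN(stock)=14, MAX(price)=108
  Tools: ids {14, 18, 22} → ROUND(AVG(price), 2)=61.67, MIN(stock)=2, MAX(price)=102
  Toys: ids {3, 21, 24} → ROUND(AVG(price), 2)=55.67, MIN(stock)=14, MAX(price)=67

Garden | 77.4 | 14 | 108 ; Tools | 61.67 | 2 | 102 ; Toys | 55.67 | 14 | 67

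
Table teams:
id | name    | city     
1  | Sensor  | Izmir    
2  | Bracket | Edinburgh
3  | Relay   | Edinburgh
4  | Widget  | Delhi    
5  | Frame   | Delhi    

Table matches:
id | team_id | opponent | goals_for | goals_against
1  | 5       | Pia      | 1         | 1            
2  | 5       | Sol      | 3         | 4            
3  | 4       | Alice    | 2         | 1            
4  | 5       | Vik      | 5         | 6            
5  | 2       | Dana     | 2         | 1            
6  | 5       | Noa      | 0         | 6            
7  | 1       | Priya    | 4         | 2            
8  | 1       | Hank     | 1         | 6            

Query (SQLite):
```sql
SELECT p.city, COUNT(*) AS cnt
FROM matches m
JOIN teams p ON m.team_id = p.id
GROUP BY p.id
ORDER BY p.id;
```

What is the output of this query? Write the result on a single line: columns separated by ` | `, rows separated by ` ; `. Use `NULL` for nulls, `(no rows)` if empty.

Join each matches row to its teams via team_id.
Group joined rows by teams.id; compute COUNT(*) per group.
  1: ids {7, 8} → COUNT(*)=2
  2: ids {5} → COUNT(*)=1
  4: ids {3} → COUNT(*)=1
  5: ids {1, 2, 4, 6} → COUNT(*)=4

Izmir | 2 ; Edinburgh | 1 ; Delhi | 1 ; Delhi | 4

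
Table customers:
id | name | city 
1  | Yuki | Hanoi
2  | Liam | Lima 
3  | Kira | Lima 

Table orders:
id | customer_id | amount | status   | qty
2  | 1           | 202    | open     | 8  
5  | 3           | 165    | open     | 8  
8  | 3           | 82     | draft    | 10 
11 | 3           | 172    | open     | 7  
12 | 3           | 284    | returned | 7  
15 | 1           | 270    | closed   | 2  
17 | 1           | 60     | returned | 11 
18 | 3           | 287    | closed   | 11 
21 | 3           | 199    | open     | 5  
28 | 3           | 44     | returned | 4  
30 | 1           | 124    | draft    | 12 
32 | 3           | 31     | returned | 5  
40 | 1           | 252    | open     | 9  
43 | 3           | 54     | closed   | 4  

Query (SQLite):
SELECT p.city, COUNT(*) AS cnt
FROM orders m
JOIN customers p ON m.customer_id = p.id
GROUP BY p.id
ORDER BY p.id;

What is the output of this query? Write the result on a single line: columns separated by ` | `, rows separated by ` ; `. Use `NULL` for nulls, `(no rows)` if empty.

Hanoi | 5 ; Lima | 9

Join each orders row to its customers via customer_id.
Group joined rows by customers.id; compute COUNT(*) per group.
  1: ids {2, 15, 17, 30, 40} → COUNT(*)=5
  3: ids {5, 8, 11, 12, 18, 21, 28, 32, 43} → COUNT(*)=9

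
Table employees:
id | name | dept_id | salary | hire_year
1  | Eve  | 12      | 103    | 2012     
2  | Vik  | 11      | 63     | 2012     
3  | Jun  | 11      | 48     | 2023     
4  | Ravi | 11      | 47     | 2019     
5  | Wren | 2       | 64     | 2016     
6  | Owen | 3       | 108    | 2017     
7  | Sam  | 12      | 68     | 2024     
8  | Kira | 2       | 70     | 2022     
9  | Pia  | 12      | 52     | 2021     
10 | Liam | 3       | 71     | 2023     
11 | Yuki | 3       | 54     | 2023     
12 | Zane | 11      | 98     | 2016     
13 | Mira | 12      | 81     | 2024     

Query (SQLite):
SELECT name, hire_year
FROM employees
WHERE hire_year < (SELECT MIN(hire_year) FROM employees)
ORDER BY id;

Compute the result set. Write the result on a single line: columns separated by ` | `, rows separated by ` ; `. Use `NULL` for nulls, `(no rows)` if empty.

Scalar subquery: MIN(hire_year) over all employees rows = 2012.
Keep rows where hire_year < that value.

(no rows)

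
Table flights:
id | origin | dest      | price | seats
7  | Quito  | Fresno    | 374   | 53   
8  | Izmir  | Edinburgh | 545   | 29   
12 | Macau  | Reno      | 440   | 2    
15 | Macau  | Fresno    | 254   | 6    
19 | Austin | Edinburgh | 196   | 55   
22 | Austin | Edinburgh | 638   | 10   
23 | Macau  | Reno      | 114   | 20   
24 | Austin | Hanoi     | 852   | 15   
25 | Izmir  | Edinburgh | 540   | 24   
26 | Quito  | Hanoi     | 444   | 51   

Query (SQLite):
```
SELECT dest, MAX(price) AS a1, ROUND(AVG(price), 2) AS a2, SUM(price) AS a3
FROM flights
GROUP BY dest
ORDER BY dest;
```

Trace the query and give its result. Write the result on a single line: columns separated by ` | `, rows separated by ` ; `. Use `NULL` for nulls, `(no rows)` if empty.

Group flights by dest.
Per group compute: MAX(price), ROUND(AVG(price), 2), SUM(price).
  Edinburgh: ids {8, 19, 22, 25} → MAX(price)=638, ROUND(AVG(price), 2)=479.75, SUM(price)=1919
  Fresno: ids {7, 15} → MAX(price)=374, ROUND(AVG(price), 2)=314, SUM(price)=628
  Hanoi: ids {24, 26} → MAX(price)=852, ROUND(AVG(price), 2)=648, SUM(price)=1296
  Reno: ids {12, 23} → MAX(price)=440, ROUND(AVG(price), 2)=277, SUM(price)=554

Edinburgh | 638 | 479.75 | 1919 ; Fresno | 374 | 314 | 628 ; Hanoi | 852 | 648 | 1296 ; Reno | 440 | 277 | 554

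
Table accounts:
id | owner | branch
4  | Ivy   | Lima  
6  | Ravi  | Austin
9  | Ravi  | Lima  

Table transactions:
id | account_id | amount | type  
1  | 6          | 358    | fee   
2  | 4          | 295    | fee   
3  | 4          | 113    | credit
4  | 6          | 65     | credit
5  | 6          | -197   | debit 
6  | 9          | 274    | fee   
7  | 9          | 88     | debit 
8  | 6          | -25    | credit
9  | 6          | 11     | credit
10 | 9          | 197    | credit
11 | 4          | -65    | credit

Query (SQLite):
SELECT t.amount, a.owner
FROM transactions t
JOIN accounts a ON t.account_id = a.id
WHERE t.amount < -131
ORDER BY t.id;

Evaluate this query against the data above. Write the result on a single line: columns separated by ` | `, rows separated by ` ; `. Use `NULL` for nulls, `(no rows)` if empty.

-197 | Ravi

Each transactions row matches the accounts row where account_id = accounts.id.
Then keep rows with t.amount < -131.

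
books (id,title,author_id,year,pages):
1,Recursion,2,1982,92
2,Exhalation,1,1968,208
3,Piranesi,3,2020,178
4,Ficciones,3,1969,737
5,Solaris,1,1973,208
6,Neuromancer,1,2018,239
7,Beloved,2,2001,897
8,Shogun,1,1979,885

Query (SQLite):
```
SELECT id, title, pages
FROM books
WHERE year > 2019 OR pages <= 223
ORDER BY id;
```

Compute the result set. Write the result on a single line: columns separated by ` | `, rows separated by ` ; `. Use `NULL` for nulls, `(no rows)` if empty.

1 | Recursion | 92 ; 2 | Exhalation | 208 ; 3 | Piranesi | 178 ; 5 | Solaris | 208

year > 2019: ids {3}
pages <= 223: ids {1, 2, 3, 5}
Combine with OR.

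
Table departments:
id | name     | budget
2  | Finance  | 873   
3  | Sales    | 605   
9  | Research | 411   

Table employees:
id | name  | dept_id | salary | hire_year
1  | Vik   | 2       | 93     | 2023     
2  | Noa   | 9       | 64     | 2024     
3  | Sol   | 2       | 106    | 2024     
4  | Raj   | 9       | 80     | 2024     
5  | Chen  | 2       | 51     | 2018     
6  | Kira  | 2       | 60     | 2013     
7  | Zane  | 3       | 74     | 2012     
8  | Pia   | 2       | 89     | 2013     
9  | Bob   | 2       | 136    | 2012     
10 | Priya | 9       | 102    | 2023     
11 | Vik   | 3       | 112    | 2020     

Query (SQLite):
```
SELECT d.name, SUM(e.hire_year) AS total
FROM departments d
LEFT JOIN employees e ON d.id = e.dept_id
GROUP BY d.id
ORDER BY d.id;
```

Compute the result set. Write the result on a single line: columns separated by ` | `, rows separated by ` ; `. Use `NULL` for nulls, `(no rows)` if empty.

Finance | 12103 ; Sales | 4032 ; Research | 6071

LEFT JOIN keeps every departments row; unmatched ones get NULL for employees columns.
Group by departments.id and compute SUM(e.hire_year). SUM over an all-NULL group is NULL.
  2: ids {1, 3, 5, 6, 8, 9} → SUM(e.hire_year)=12103
  3: ids {7, 11} → SUM(e.hire_year)=4032
  9: ids {2, 4, 10} → SUM(e.hire_year)=6071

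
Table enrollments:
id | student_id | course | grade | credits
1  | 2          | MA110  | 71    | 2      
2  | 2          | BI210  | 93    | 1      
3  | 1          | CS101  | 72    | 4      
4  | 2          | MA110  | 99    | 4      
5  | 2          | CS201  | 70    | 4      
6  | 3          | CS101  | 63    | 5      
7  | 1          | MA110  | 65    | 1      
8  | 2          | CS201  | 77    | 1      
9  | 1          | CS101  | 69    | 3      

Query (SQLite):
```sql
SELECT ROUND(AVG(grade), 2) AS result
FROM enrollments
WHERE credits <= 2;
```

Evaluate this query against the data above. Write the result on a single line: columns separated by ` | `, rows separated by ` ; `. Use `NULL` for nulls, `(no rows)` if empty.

76.5

Rows where credits <= 2 → grade values: [71, 93, 65, 77].
AVG = 306 / 4 (rounded to 2 dp).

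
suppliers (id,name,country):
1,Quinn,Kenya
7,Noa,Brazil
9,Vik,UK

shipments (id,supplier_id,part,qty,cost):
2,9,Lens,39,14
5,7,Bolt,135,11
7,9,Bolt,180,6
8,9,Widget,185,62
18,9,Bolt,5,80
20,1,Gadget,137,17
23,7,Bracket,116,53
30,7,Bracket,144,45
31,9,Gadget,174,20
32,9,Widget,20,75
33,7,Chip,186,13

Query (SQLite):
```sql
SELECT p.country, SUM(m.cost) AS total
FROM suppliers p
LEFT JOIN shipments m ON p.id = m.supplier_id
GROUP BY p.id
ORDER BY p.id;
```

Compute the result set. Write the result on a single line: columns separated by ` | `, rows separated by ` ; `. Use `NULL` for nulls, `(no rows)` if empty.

LEFT JOIN keeps every suppliers row; unmatched ones get NULL for shipments columns.
Group by suppliers.id and compute SUM(m.cost). SUM over an all-NULL group is NULL.
  1: ids {20} → SUM(m.cost)=17
  7: ids {5, 23, 30, 33} → SUM(m.cost)=122
  9: ids {2, 7, 8, 18, 31, 32} → SUM(m.cost)=257

Kenya | 17 ; Brazil | 122 ; UK | 257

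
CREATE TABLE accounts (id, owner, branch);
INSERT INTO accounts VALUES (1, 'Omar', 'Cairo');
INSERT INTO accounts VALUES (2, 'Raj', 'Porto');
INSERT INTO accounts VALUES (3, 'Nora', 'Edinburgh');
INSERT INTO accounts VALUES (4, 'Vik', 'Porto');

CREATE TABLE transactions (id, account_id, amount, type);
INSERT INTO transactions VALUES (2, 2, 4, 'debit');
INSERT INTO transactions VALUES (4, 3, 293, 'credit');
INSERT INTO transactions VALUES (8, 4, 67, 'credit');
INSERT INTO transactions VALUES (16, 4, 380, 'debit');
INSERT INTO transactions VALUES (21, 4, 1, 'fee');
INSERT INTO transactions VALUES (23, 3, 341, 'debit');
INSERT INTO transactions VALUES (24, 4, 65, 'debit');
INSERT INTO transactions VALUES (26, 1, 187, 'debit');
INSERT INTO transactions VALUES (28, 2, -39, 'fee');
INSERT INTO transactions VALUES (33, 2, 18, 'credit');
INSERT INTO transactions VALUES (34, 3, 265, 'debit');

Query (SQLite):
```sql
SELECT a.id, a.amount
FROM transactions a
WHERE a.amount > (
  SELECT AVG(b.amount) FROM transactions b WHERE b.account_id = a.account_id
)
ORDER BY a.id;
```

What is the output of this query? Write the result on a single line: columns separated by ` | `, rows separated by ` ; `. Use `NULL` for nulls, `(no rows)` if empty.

For each transactions row a, compute AVG(amount) over rows sharing a.account_id.
Keep row a if a.amount > that per-group AVG.
  account_id=1: AVG(amount) = 187.0
  account_id=2: AVG(amount) = -5.666667
  account_id=3: AVG(amount) = 299.666667
  account_id=4: AVG(amount) = 128.25

2 | 4 ; 16 | 380 ; 23 | 341 ; 33 | 18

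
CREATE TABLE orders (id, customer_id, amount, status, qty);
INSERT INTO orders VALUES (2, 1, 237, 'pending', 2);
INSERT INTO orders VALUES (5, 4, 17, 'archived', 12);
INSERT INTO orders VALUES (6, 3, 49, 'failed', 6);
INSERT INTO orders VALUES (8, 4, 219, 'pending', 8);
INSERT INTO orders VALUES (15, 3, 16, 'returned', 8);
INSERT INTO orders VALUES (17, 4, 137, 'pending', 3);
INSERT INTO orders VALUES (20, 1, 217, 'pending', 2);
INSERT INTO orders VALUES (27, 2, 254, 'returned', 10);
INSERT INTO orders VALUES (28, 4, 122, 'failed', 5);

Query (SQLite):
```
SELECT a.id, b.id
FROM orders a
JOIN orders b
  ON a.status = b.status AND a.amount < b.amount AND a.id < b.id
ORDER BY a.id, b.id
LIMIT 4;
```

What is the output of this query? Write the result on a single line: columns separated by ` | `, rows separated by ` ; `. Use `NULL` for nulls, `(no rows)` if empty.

6 | 28 ; 15 | 27 ; 17 | 20

Pairs (a,b) with same status, a.amount < b.amount, a.id < b.id.
status groups: archived:{5} failed:{6,28} pending:{2,8,17,20} returned:{15,27}
Ordered by (a.id, b.id); first 4.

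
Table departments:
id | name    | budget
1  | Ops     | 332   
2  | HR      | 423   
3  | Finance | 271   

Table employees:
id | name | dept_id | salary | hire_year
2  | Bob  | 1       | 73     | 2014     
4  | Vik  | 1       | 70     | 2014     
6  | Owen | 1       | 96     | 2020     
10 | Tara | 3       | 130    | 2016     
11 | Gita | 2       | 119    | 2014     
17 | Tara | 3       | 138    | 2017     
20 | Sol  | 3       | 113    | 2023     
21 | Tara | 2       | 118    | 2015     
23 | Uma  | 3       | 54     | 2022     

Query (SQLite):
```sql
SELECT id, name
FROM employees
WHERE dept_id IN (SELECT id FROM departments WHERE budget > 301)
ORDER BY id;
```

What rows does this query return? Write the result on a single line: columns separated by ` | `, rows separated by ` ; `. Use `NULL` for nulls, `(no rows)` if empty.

2 | Bob ; 4 | Vik ; 6 | Owen ; 11 | Gita ; 21 | Tara

Inner query: departments.id where budget > 301.
Outer: keep employees rows whose dept_id is in that set.
Inner query → {1, 2}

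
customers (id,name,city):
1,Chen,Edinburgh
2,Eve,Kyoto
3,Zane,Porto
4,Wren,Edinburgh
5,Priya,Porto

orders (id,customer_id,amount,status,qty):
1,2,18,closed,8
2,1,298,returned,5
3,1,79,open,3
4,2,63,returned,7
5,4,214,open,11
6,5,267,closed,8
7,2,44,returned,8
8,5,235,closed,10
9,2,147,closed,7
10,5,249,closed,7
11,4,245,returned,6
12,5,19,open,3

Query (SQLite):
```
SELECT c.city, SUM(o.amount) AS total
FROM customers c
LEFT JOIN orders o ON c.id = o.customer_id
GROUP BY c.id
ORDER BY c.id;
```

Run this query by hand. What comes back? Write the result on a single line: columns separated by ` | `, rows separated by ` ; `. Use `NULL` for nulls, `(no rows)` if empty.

LEFT JOIN keeps every customers row; unmatched ones get NULL for orders columns.
Group by customers.id and compute SUM(o.amount). SUM over an all-NULL group is NULL.
  1: ids {2, 3} → SUM(o.amount)=377
  2: ids {1, 4, 7, 9} → SUM(o.amount)=272
  3: ids {—} → SUM(o.amount)=NULL
  4: ids {5, 11} → SUM(o.amount)=459
  5: ids {6, 8, 10, 12} → SUM(o.amount)=770

Edinburgh | 377 ; Kyoto | 272 ; Porto | NULL ; Edinburgh | 459 ; Porto | 770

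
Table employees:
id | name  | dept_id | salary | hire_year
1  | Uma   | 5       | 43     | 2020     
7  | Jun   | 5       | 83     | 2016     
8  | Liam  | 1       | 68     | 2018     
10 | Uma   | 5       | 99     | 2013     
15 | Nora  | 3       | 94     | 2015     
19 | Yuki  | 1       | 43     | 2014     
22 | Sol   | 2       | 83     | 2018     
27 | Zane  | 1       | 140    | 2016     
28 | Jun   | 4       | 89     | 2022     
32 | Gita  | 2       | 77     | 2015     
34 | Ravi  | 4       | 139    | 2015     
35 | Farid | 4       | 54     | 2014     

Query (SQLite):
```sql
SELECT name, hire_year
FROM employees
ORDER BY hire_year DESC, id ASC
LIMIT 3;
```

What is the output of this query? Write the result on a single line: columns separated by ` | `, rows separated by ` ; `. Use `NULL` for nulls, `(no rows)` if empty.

Jun | 2022 ; Uma | 2020 ; Liam | 2018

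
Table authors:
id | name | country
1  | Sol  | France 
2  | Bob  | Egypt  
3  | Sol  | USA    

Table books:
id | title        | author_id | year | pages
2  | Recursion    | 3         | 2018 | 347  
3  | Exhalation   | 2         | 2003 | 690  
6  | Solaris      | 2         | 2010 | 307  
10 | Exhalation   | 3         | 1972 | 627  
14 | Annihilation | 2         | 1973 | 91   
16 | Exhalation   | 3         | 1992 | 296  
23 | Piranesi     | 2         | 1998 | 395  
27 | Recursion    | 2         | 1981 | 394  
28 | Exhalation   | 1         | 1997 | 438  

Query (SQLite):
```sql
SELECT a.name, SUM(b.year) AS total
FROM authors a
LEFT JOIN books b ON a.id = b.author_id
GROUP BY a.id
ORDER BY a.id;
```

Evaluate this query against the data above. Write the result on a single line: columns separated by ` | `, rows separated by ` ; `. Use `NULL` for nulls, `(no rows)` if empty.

Sol | 1997 ; Bob | 9965 ; Sol | 5982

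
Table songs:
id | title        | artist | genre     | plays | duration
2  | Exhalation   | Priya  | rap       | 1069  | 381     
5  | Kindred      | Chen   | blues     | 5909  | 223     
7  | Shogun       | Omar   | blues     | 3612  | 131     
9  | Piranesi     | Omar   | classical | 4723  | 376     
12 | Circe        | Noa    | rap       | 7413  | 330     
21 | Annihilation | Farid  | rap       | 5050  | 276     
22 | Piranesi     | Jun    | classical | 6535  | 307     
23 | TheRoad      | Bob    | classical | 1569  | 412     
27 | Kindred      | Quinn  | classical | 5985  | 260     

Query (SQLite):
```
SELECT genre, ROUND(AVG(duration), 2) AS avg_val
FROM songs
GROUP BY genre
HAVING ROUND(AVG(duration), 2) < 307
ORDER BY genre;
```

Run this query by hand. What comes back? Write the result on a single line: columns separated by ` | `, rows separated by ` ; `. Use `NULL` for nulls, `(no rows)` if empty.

blues | 177

Partition songs by genre; compute ROUND(AVG(duration), 2) within each group.
HAVING: keep groups where ROUND(AVG(duration), 2) < 307.
  blues: ids {5, 7} → ROUND(AVG(duration), 2)=177
  classical: ids {9, 22, 23, 27} → ROUND(AVG(duration), 2)=338.75
  rap: ids {2, 12, 21} → ROUND(AVG(duration), 2)=329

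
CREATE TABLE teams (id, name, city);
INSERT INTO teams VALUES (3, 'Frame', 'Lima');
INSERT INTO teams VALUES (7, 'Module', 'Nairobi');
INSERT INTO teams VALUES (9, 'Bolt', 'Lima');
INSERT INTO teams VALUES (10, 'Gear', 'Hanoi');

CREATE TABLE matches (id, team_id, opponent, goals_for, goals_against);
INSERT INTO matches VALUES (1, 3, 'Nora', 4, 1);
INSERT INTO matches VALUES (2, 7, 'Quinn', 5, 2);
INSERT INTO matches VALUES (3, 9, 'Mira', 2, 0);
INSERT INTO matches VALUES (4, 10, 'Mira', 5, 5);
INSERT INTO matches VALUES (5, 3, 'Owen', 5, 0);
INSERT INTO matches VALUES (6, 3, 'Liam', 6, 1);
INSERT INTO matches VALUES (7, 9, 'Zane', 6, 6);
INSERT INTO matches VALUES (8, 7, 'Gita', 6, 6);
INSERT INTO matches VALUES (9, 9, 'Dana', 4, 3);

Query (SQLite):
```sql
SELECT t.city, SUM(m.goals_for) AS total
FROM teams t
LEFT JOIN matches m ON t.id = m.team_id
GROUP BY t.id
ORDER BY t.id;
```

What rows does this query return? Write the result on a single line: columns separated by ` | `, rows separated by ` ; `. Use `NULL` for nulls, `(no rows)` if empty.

Lima | 15 ; Nairobi | 11 ; Lima | 12 ; Hanoi | 5

LEFT JOIN keeps every teams row; unmatched ones get NULL for matches columns.
Group by teams.id and compute SUM(m.goals_for). SUM over an all-NULL group is NULL.
  3: ids {1, 5, 6} → SUM(m.goals_for)=15
  7: ids {2, 8} → SUM(m.goals_for)=11
  9: ids {3, 7, 9} → SUM(m.goals_for)=12
  10: ids {4} → SUM(m.goals_for)=5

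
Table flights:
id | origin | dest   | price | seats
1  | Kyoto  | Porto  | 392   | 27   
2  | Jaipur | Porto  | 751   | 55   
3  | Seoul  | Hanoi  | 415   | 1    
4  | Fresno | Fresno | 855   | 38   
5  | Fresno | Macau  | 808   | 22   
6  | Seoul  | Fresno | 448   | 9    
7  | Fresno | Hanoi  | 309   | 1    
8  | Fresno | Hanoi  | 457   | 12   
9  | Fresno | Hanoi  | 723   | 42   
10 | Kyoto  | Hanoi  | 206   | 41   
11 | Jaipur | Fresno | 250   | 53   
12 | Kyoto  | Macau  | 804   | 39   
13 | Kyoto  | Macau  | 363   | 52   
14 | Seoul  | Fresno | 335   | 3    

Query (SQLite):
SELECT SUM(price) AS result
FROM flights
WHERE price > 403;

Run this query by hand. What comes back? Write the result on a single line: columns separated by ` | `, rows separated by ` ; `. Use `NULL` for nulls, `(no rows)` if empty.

Rows where price > 403 → price values: [751, 415, 855, 808, 448, 457, 723, 804].
SUM of non-NULL values = 5261.

5261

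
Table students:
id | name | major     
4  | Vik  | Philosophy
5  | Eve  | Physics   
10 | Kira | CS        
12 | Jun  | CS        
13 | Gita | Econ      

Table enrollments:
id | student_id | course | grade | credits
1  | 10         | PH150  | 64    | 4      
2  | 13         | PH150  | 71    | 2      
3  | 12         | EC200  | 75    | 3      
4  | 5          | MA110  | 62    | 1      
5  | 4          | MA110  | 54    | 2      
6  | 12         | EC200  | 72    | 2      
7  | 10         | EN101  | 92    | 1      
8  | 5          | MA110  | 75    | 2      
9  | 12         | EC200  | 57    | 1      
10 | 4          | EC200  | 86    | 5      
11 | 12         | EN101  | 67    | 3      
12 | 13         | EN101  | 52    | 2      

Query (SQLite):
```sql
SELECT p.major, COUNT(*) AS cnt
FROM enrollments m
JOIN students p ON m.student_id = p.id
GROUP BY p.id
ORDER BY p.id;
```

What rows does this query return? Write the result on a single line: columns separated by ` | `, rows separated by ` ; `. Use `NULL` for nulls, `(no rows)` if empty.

Join each enrollments row to its students via student_id.
Group joined rows by students.id; compute COUNT(*) per group.
  4: ids {5, 10} → COUNT(*)=2
  5: ids {4, 8} → COUNT(*)=2
  10: ids {1, 7} → COUNT(*)=2
  12: ids {3, 6, 9, 11} → COUNT(*)=4
  13: ids {2, 12} → COUNT(*)=2

Philosophy | 2 ; Physics | 2 ; CS | 2 ; CS | 4 ; Econ | 2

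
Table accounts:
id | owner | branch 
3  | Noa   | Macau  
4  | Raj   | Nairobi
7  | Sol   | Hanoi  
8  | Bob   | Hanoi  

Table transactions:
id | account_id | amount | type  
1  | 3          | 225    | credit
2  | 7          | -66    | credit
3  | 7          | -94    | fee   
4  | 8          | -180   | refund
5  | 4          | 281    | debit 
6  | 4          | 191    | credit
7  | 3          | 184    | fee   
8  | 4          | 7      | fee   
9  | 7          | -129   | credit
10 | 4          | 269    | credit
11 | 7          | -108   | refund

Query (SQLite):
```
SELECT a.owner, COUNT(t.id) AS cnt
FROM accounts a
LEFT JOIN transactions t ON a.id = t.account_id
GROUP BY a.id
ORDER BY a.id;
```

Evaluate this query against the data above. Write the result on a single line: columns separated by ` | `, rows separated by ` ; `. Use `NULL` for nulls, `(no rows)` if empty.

Noa | 2 ; Raj | 4 ; Sol | 4 ; Bob | 1

LEFT JOIN keeps every accounts row; unmatched ones get NULL for transactions columns.
Group by accounts.id and compute COUNT(t.id). COUNT(col) of an all-NULL group is 0.
  3: ids {1, 7} → COUNT(t.id)=2
  4: ids {5, 6, 8, 10} → COUNT(t.id)=4
  7: ids {2, 3, 9, 11} → COUNT(t.id)=4
  8: ids {4} → COUNT(t.id)=1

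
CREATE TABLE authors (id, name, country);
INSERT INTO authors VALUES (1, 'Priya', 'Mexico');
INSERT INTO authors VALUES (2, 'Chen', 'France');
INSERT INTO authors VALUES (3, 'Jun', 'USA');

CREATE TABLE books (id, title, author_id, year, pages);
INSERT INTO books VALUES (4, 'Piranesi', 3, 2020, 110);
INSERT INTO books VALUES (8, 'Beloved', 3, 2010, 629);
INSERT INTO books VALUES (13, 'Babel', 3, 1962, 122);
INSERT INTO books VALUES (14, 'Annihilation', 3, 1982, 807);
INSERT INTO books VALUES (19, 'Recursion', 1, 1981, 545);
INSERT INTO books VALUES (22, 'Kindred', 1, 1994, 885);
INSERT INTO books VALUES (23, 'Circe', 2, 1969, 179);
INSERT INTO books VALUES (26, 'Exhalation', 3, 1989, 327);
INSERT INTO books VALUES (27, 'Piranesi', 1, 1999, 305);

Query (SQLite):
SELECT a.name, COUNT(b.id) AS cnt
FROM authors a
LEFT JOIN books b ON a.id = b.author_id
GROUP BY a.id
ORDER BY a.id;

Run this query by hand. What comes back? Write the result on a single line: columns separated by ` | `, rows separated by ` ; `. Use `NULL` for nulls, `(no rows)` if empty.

Priya | 3 ; Chen | 1 ; Jun | 5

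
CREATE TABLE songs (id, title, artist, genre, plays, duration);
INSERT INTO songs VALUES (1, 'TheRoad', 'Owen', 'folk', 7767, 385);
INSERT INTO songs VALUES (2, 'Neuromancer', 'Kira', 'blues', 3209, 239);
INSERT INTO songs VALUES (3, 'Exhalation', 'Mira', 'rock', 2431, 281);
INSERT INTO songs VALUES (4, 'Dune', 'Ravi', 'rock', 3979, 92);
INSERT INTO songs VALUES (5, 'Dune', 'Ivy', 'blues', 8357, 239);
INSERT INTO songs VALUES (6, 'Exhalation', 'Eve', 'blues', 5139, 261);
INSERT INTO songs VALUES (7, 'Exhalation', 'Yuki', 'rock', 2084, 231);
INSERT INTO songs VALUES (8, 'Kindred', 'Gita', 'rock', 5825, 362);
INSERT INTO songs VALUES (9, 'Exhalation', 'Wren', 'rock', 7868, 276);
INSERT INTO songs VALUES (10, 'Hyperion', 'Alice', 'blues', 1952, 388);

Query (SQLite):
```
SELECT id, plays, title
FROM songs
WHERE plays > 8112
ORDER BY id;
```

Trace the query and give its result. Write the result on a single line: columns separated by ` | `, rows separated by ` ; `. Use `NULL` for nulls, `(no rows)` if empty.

5 | 8357 | Dune

plays > 8112: ids {5}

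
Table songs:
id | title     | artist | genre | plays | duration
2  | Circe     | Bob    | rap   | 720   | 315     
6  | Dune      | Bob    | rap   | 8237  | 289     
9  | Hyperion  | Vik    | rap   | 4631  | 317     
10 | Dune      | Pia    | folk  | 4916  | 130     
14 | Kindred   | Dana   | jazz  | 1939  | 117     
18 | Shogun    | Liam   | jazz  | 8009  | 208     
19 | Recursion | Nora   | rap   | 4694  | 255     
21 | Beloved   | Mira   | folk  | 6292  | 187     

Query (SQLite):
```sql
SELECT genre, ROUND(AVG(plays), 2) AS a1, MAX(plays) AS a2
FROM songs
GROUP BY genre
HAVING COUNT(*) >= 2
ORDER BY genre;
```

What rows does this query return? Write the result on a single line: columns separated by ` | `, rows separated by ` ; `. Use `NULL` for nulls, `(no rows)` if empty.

folk | 5604 | 6292 ; jazz | 4974 | 8009 ; rap | 4570.5 | 8237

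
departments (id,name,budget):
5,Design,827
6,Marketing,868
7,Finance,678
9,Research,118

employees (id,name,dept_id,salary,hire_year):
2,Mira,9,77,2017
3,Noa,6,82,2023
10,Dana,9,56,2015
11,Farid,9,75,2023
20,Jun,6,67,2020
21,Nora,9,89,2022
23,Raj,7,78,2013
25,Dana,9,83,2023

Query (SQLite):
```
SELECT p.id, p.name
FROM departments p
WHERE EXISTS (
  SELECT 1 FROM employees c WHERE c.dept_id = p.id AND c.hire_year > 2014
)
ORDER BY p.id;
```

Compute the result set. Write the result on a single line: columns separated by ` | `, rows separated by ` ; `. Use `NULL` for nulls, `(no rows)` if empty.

For each departments row, check whether any employees with matching dept_id has hire_year > 2014.
Keep rows where that is true.

6 | Marketing ; 9 | Research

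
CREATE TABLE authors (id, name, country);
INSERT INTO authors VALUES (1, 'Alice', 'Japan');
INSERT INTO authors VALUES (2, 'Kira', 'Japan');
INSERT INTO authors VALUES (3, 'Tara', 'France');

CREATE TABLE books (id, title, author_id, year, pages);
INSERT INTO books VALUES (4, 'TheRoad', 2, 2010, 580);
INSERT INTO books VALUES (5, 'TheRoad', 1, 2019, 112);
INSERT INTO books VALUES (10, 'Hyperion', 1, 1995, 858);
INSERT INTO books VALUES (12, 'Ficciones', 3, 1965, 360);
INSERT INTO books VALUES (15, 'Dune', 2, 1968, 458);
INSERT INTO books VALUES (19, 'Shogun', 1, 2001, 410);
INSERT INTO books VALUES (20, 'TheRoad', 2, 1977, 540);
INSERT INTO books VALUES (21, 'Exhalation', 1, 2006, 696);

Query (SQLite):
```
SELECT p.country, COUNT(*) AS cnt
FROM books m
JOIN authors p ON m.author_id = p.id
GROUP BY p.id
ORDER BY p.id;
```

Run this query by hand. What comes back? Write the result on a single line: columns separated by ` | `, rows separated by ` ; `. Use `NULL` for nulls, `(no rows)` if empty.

Join each books row to its authors via author_id.
Group joined rows by authors.id; compute COUNT(*) per group.
  1: ids {5, 10, 19, 21} → COUNT(*)=4
  2: ids {4, 15, 20} → COUNT(*)=3
  3: ids {12} → COUNT(*)=1

Japan | 4 ; Japan | 3 ; France | 1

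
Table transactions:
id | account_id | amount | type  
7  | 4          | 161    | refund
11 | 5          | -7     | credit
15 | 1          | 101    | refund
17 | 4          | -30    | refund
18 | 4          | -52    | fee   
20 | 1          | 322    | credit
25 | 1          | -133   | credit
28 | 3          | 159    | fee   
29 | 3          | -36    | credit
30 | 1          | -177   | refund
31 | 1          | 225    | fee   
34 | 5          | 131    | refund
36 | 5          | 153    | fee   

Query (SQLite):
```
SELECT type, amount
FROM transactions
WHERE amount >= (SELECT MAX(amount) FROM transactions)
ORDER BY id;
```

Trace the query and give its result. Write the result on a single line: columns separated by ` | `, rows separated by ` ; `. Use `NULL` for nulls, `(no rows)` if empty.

Scalar subquery: MAX(amount) over all transactions rows = 322.
Keep rows where amount >= that value.

credit | 322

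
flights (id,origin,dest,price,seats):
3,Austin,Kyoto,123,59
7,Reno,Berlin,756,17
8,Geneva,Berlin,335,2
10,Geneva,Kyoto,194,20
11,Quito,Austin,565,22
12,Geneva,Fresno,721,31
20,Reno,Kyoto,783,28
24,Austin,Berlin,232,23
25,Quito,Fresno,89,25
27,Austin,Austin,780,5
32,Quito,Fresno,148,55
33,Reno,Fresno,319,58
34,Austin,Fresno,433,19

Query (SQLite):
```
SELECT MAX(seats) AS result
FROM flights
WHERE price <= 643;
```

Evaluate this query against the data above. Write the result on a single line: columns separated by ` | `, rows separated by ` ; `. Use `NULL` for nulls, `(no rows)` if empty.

59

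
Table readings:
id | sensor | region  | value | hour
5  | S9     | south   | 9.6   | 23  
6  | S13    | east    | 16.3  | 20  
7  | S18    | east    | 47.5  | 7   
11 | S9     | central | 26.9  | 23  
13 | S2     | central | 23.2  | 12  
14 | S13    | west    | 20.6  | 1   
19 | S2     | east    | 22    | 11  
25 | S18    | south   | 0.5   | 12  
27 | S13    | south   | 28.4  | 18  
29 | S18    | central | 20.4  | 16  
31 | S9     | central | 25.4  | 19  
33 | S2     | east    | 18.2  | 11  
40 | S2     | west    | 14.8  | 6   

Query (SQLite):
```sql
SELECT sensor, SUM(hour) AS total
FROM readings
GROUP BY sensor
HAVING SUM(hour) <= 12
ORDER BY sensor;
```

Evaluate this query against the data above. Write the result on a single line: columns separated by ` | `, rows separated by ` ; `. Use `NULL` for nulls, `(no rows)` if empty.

Partition readings by sensor; compute SUM(hour) within each group.
HAVING: keep groups where SUM(hour) <= 12.
  S13: ids {6, 14, 27} → SUM(hour)=39
  S18: ids {7, 25, 29} → SUM(hour)=35
  S2: ids {13, 19, 33, 40} → SUM(hour)=40
  S9: ids {5, 11, 31} → SUM(hour)=65

(no rows)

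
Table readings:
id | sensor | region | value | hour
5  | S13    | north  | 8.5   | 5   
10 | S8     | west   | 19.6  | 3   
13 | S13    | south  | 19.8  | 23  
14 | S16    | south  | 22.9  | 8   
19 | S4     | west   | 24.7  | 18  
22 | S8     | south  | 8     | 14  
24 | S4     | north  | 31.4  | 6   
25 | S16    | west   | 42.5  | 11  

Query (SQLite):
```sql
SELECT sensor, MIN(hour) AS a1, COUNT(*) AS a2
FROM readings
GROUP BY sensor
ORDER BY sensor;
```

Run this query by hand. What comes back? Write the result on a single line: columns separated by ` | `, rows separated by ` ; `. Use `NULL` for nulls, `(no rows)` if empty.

S13 | 5 | 2 ; S16 | 8 | 2 ; S4 | 6 | 2 ; S8 | 3 | 2

Group readings by sensor.
Per group compute: MIN(hour), COUNT(*).
  S13: ids {5, 13} → MIN(hour)=5, COUNT(*)=2
  S16: ids {14, 25} → MIN(hour)=8, COUNT(*)=2
  S4: ids {19, 24} → MIN(hour)=6, COUNT(*)=2
  S8: ids {10, 22} → MIN(hour)=3, COUNT(*)=2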